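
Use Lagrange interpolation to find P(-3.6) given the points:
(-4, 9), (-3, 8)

Lagrange interpolation formula:
P(x) = Σ yᵢ × Lᵢ(x)
where Lᵢ(x) = Π_{j≠i} (x - xⱼ)/(xᵢ - xⱼ)

L_0(-3.6) = (-3.6 - (-3))/(-4 - (-3)) = 0.600000
L_1(-3.6) = (-3.6 - (-4))/(-3 - (-4)) = 0.400000

P(-3.6) = 9×L_0(-3.6) + 8×L_1(-3.6)
P(-3.6) = 8.600000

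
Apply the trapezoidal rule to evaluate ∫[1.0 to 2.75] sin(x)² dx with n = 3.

f(x) = sin(x)²
a = 1.0, b = 2.75, n = 3
h = (b - a)/n = 0.583333

Trapezoidal rule: (h/2)[f(x₀) + 2f(x₁) + 2f(x₂) + ... + f(xₙ)]

x_0 = 1.0000, f(x_0) = 0.708073, coefficient = 1
x_1 = 1.5833, f(x_1) = 0.999843, coefficient = 2
x_2 = 2.1667, f(x_2) = 0.685022, coefficient = 2
x_3 = 2.7500, f(x_3) = 0.145665, coefficient = 1

I ≈ (0.583333/2) × 4.223468 = 1.231845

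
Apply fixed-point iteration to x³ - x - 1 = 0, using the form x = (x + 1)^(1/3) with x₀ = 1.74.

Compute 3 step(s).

Equation: x³ - x - 1 = 0
Fixed-point form: x = (x + 1)^(1/3)
x₀ = 1.74

x_1 = g(1.740000) = 1.399319
x_2 = g(1.399319) = 1.338739
x_3 = g(1.338739) = 1.327376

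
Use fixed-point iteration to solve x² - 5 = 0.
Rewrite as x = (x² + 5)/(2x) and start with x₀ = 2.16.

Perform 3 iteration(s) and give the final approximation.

Equation: x² - 5 = 0
Fixed-point form: x = (x² + 5)/(2x)
x₀ = 2.16

x_1 = g(2.160000) = 2.237407
x_2 = g(2.237407) = 2.236068
x_3 = g(2.236068) = 2.236068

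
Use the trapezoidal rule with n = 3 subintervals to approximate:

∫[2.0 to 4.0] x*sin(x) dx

f(x) = x*sin(x)
a = 2.0, b = 4.0, n = 3
h = (b - a)/n = 0.666667

Trapezoidal rule: (h/2)[f(x₀) + 2f(x₁) + 2f(x₂) + ... + f(xₙ)]

x_0 = 2.0000, f(x_0) = 1.818595, coefficient = 1
x_1 = 2.6667, f(x_1) = 1.219394, coefficient = 2
x_2 = 3.3333, f(x_2) = -0.635227, coefficient = 2
x_3 = 4.0000, f(x_3) = -3.027210, coefficient = 1

I ≈ (0.666667/2) × -0.040281 = -0.013427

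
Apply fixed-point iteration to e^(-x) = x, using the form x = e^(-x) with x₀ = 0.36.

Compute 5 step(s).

Equation: e^(-x) = x
Fixed-point form: x = e^(-x)
x₀ = 0.36

x_1 = g(0.360000) = 0.697676
x_2 = g(0.697676) = 0.497741
x_3 = g(0.497741) = 0.607903
x_4 = g(0.607903) = 0.544492
x_5 = g(0.544492) = 0.580137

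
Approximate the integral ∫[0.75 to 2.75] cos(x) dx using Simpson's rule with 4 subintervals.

f(x) = cos(x)
a = 0.75, b = 2.75, n = 4
h = (b - a)/n = 0.500000

Simpson's rule: (h/3)[f(x₀) + 4f(x₁) + 2f(x₂) + ... + f(xₙ)]

x_0 = 0.7500, f(x_0) = 0.731689, coefficient = 1
x_1 = 1.2500, f(x_1) = 0.315322, coefficient = 4
x_2 = 1.7500, f(x_2) = -0.178246, coefficient = 2
x_3 = 2.2500, f(x_3) = -0.628174, coefficient = 4
x_4 = 2.7500, f(x_4) = -0.924302, coefficient = 1

I ≈ (0.500000/3) × -1.800511 = -0.300085
Exact value: -0.299978
Error: 0.000107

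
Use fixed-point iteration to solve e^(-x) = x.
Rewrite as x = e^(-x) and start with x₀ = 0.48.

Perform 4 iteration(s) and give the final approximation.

Equation: e^(-x) = x
Fixed-point form: x = e^(-x)
x₀ = 0.48

x_1 = g(0.480000) = 0.618783
x_2 = g(0.618783) = 0.538599
x_3 = g(0.538599) = 0.583565
x_4 = g(0.583565) = 0.557906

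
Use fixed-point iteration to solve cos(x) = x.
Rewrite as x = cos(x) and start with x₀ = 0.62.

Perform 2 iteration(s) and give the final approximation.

Equation: cos(x) = x
Fixed-point form: x = cos(x)
x₀ = 0.62

x_1 = g(0.620000) = 0.813878
x_2 = g(0.813878) = 0.686684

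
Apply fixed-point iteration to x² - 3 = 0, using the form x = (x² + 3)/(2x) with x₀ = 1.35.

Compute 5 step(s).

Equation: x² - 3 = 0
Fixed-point form: x = (x² + 3)/(2x)
x₀ = 1.35

x_1 = g(1.350000) = 1.786111
x_2 = g(1.786111) = 1.732869
x_3 = g(1.732869) = 1.732051
x_4 = g(1.732051) = 1.732051
x_5 = g(1.732051) = 1.732051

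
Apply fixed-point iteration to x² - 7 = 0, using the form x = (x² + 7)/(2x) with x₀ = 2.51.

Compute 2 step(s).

Equation: x² - 7 = 0
Fixed-point form: x = (x² + 7)/(2x)
x₀ = 2.51

x_1 = g(2.510000) = 2.649422
x_2 = g(2.649422) = 2.645754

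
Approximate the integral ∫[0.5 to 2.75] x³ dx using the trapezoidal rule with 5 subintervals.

f(x) = x³
a = 0.5, b = 2.75, n = 5
h = (b - a)/n = 0.450000

Trapezoidal rule: (h/2)[f(x₀) + 2f(x₁) + 2f(x₂) + ... + f(xₙ)]

x_0 = 0.5000, f(x_0) = 0.125000, coefficient = 1
x_1 = 0.9500, f(x_1) = 0.857375, coefficient = 2
x_2 = 1.4000, f(x_2) = 2.744000, coefficient = 2
x_3 = 1.8500, f(x_3) = 6.331625, coefficient = 2
x_4 = 2.3000, f(x_4) = 12.167000, coefficient = 2
x_5 = 2.7500, f(x_5) = 20.796875, coefficient = 1

I ≈ (0.450000/2) × 65.121875 = 14.652422
Exact value: 14.282227
Error: 0.370195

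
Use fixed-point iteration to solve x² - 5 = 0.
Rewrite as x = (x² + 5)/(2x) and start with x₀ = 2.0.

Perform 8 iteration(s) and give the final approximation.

Equation: x² - 5 = 0
Fixed-point form: x = (x² + 5)/(2x)
x₀ = 2.0

x_1 = g(2.000000) = 2.250000
x_2 = g(2.250000) = 2.236111
x_3 = g(2.236111) = 2.236068
x_4 = g(2.236068) = 2.236068
x_5 = g(2.236068) = 2.236068
x_6 = g(2.236068) = 2.236068
x_7 = g(2.236068) = 2.236068
x_8 = g(2.236068) = 2.236068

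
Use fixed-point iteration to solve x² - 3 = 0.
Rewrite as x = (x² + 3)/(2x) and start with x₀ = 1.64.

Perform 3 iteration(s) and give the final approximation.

Equation: x² - 3 = 0
Fixed-point form: x = (x² + 3)/(2x)
x₀ = 1.64

x_1 = g(1.640000) = 1.734634
x_2 = g(1.734634) = 1.732053
x_3 = g(1.732053) = 1.732051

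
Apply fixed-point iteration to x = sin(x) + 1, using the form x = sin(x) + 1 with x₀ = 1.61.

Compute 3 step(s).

Equation: x = sin(x) + 1
Fixed-point form: x = sin(x) + 1
x₀ = 1.61

x_1 = g(1.610000) = 1.999232
x_2 = g(1.999232) = 1.909617
x_3 = g(1.909617) = 1.943147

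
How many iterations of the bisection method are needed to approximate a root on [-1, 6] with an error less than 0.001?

We need (b-a)/2^n ≤ 0.001
(6 - (-1))/2^n ≤ 0.001
7/2^n ≤ 0.001
2^n ≥ 7000
n ≥ log₂(7000) = 12.77
n ≥ 13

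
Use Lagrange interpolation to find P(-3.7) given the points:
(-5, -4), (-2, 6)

Lagrange interpolation formula:
P(x) = Σ yᵢ × Lᵢ(x)
where Lᵢ(x) = Π_{j≠i} (x - xⱼ)/(xᵢ - xⱼ)

L_0(-3.7) = (-3.7 - (-2))/(-5 - (-2)) = 0.566667
L_1(-3.7) = (-3.7 - (-5))/(-2 - (-5)) = 0.433333

P(-3.7) = (-4)×L_0(-3.7) + 6×L_1(-3.7)
P(-3.7) = 0.333333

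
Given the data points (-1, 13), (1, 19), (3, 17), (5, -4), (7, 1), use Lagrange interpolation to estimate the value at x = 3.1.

Lagrange interpolation formula:
P(x) = Σ yᵢ × Lᵢ(x)
where Lᵢ(x) = Π_{j≠i} (x - xⱼ)/(xᵢ - xⱼ)

L_0(3.1) = (3.1 - 1)/(-1 - 1) × (3.1 - 3)/(-1 - 3) × (3.1 - 5)/(-1 - 5) × (3.1 - 7)/(-1 - 7) = 0.004052
L_1(3.1) = (3.1 - (-1))/(1 - (-1)) × (3.1 - 3)/(1 - 3) × (3.1 - 5)/(1 - 5) × (3.1 - 7)/(1 - 7) = -0.031647
L_2(3.1) = (3.1 - (-1))/(3 - (-1)) × (3.1 - 1)/(3 - 1) × (3.1 - 5)/(3 - 5) × (3.1 - 7)/(3 - 7) = 0.996877
L_3(3.1) = (3.1 - (-1))/(5 - (-1)) × (3.1 - 1)/(5 - 1) × (3.1 - 3)/(5 - 3) × (3.1 - 7)/(5 - 7) = 0.034978
L_4(3.1) = (3.1 - (-1))/(7 - (-1)) × (3.1 - 1)/(7 - 1) × (3.1 - 3)/(7 - 3) × (3.1 - 5)/(7 - 5) = -0.004260

P(3.1) = 13×L_0(3.1) + 19×L_1(3.1) + 17×L_2(3.1) + (-4)×L_3(3.1) + 1×L_4(3.1)
P(3.1) = 16.254119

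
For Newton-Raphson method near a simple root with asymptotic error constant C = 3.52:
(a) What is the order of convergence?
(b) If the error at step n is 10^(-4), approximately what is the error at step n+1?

(a) Newton-Raphson has quadratic (order 2) convergence near simple roots.
    This means |e_{n+1}| ≈ C|e_n|².

(b) With |e_n| = 10^(-4) and C = 3.52:
    |e_{n+1}| ≈ 3.52 × (10^(-4))² = 3.52 × 10^(-8)

(a) 2 (quadratic); (b) |e_{n+1}| ≈ 3.520e-08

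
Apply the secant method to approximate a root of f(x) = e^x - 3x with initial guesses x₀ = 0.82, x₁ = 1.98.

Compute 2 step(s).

f(x) = e^x - 3x
x₀ = 0.82, x₁ = 1.98

Secant formula: x_{n+1} = x_n - f(x_n)(x_n - x_{n-1})/(f(x_n) - f(x_{n-1}))

Iteration 1:
  f(0.820000) = -0.189500
  f(1.980000) = 1.302743
  x_2 = 1.980000 - 1.302743×(1.980000 - 0.820000)/(1.302743 - (-0.189500))
       = 0.967309
Iteration 2:
  f(1.980000) = 1.302743
  f(0.967309) = -0.271072
  x_3 = 0.967309 - (-0.271072)×(0.967309 - 1.980000)/(-0.271072 - 1.302743)
       = 1.141733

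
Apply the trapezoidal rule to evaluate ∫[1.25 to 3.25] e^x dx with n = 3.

f(x) = e^x
a = 1.25, b = 3.25, n = 3
h = (b - a)/n = 0.666667

Trapezoidal rule: (h/2)[f(x₀) + 2f(x₁) + 2f(x₂) + ... + f(xₙ)]

x_0 = 1.2500, f(x_0) = 3.490343, coefficient = 1
x_1 = 1.9167, f(x_1) = 6.798260, coefficient = 2
x_2 = 2.5833, f(x_2) = 13.241202, coefficient = 2
x_3 = 3.2500, f(x_3) = 25.790340, coefficient = 1

I ≈ (0.666667/2) × 69.359606 = 23.119869
Exact value: 22.299997
Error: 0.819872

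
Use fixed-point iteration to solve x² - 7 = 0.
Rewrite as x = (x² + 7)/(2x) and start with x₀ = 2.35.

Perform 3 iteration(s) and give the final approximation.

Equation: x² - 7 = 0
Fixed-point form: x = (x² + 7)/(2x)
x₀ = 2.35

x_1 = g(2.350000) = 2.664362
x_2 = g(2.664362) = 2.645816
x_3 = g(2.645816) = 2.645751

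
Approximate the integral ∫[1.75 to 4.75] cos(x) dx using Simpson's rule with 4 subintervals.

f(x) = cos(x)
a = 1.75, b = 4.75, n = 4
h = (b - a)/n = 0.750000

Simpson's rule: (h/3)[f(x₀) + 4f(x₁) + 2f(x₂) + ... + f(xₙ)]

x_0 = 1.7500, f(x_0) = -0.178246, coefficient = 1
x_1 = 2.5000, f(x_1) = -0.801144, coefficient = 4
x_2 = 3.2500, f(x_2) = -0.994130, coefficient = 2
x_3 = 4.0000, f(x_3) = -0.653644, coefficient = 4
x_4 = 4.7500, f(x_4) = 0.037602, coefficient = 1

I ≈ (0.750000/3) × -7.948052 = -1.987013
Exact value: -1.983279
Error: 0.003734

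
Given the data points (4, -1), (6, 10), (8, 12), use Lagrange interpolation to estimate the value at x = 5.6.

Lagrange interpolation formula:
P(x) = Σ yᵢ × Lᵢ(x)
where Lᵢ(x) = Π_{j≠i} (x - xⱼ)/(xᵢ - xⱼ)

L_0(5.6) = (5.6 - 6)/(4 - 6) × (5.6 - 8)/(4 - 8) = 0.120000
L_1(5.6) = (5.6 - 4)/(6 - 4) × (5.6 - 8)/(6 - 8) = 0.960000
L_2(5.6) = (5.6 - 4)/(8 - 4) × (5.6 - 6)/(8 - 6) = -0.080000

P(5.6) = (-1)×L_0(5.6) + 10×L_1(5.6) + 12×L_2(5.6)
P(5.6) = 8.520000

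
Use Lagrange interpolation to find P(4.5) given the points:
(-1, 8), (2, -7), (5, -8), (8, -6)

Lagrange interpolation formula:
P(x) = Σ yᵢ × Lᵢ(x)
where Lᵢ(x) = Π_{j≠i} (x - xⱼ)/(xᵢ - xⱼ)

L_0(4.5) = (4.5 - 2)/(-1 - 2) × (4.5 - 5)/(-1 - 5) × (4.5 - 8)/(-1 - 8) = -0.027006
L_1(4.5) = (4.5 - (-1))/(2 - (-1)) × (4.5 - 5)/(2 - 5) × (4.5 - 8)/(2 - 8) = 0.178241
L_2(4.5) = (4.5 - (-1))/(5 - (-1)) × (4.5 - 2)/(5 - 2) × (4.5 - 8)/(5 - 8) = 0.891204
L_3(4.5) = (4.5 - (-1))/(8 - (-1)) × (4.5 - 2)/(8 - 2) × (4.5 - 5)/(8 - 5) = -0.042438

P(4.5) = 8×L_0(4.5) + (-7)×L_1(4.5) + (-8)×L_2(4.5) + (-6)×L_3(4.5)
P(4.5) = -8.338735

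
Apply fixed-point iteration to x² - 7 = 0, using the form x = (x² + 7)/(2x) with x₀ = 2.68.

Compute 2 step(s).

Equation: x² - 7 = 0
Fixed-point form: x = (x² + 7)/(2x)
x₀ = 2.68

x_1 = g(2.680000) = 2.645970
x_2 = g(2.645970) = 2.645751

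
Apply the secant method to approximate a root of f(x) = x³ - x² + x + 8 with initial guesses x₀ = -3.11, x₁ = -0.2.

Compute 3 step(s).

f(x) = x³ - x² + x + 8
x₀ = -3.11, x₁ = -0.2

Secant formula: x_{n+1} = x_n - f(x_n)(x_n - x_{n-1})/(f(x_n) - f(x_{n-1}))

Iteration 1:
  f(-3.110000) = -34.862331
  f(-0.200000) = 7.752000
  x_2 = -0.200000 - 7.752000×(-0.200000 - (-3.110000))/(7.752000 - (-34.862331))
       = -0.729360
Iteration 2:
  f(-0.200000) = 7.752000
  f(-0.729360) = 6.350679
  x_3 = -0.729360 - 6.350679×(-0.729360 - (-0.200000))/(6.350679 - 7.752000)
       = -3.128380
Iteration 3:
  f(-0.729360) = 6.350679
  f(-3.128380) = -35.531832
  x_4 = -3.128380 - (-35.531832)×(-3.128380 - (-0.729360))/(-35.531832 - 6.350679)
       = -1.093125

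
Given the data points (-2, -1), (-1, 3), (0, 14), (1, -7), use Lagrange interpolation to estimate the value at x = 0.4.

Lagrange interpolation formula:
P(x) = Σ yᵢ × Lᵢ(x)
where Lᵢ(x) = Π_{j≠i} (x - xⱼ)/(xᵢ - xⱼ)

L_0(0.4) = (0.4 - (-1))/(-2 - (-1)) × (0.4 - 0)/(-2 - 0) × (0.4 - 1)/(-2 - 1) = 0.056000
L_1(0.4) = (0.4 - (-2))/(-1 - (-2)) × (0.4 - 0)/(-1 - 0) × (0.4 - 1)/(-1 - 1) = -0.288000
L_2(0.4) = (0.4 - (-2))/(0 - (-2)) × (0.4 - (-1))/(0 - (-1)) × (0.4 - 1)/(0 - 1) = 1.008000
L_3(0.4) = (0.4 - (-2))/(1 - (-2)) × (0.4 - (-1))/(1 - (-1)) × (0.4 - 0)/(1 - 0) = 0.224000

P(0.4) = (-1)×L_0(0.4) + 3×L_1(0.4) + 14×L_2(0.4) + (-7)×L_3(0.4)
P(0.4) = 11.624000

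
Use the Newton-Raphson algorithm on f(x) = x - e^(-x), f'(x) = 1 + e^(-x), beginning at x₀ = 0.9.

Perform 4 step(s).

f(x) = x - e^(-x)
f'(x) = 1 + e^(-x)
x₀ = 0.9

Newton-Raphson formula: x_{n+1} = x_n - f(x_n)/f'(x_n)

Iteration 1:
  f(0.900000) = 0.493430
  f'(0.900000) = 1.406570
  x_1 = 0.900000 - 0.493430/1.406570 = 0.549196
Iteration 2:
  f(0.549196) = -0.028218
  f'(0.549196) = 1.577414
  x_2 = 0.549196 - (-0.028218)/1.577414 = 0.567085
Iteration 3:
  f(0.567085) = -0.000092
  f'(0.567085) = 1.567177
  x_3 = 0.567085 - (-0.000092)/1.567177 = 0.567143
Iteration 4:
  f(0.567143) = 0.000000
  f'(0.567143) = 1.567143
  x_4 = 0.567143 - 0.000000/1.567143 = 0.567143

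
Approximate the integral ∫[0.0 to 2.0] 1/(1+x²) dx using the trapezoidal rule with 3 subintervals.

f(x) = 1/(1+x²)
a = 0.0, b = 2.0, n = 3
h = (b - a)/n = 0.666667

Trapezoidal rule: (h/2)[f(x₀) + 2f(x₁) + 2f(x₂) + ... + f(xₙ)]

x_0 = 0.0000, f(x_0) = 1.000000, coefficient = 1
x_1 = 0.6667, f(x_1) = 0.692308, coefficient = 2
x_2 = 1.3333, f(x_2) = 0.360000, coefficient = 2
x_3 = 2.0000, f(x_3) = 0.200000, coefficient = 1

I ≈ (0.666667/2) × 3.304615 = 1.101538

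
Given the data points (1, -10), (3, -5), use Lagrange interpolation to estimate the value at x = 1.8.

Lagrange interpolation formula:
P(x) = Σ yᵢ × Lᵢ(x)
where Lᵢ(x) = Π_{j≠i} (x - xⱼ)/(xᵢ - xⱼ)

L_0(1.8) = (1.8 - 3)/(1 - 3) = 0.600000
L_1(1.8) = (1.8 - 1)/(3 - 1) = 0.400000

P(1.8) = (-10)×L_0(1.8) + (-5)×L_1(1.8)
P(1.8) = -8.000000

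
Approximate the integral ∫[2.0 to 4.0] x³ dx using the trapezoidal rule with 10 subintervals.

f(x) = x³
a = 2.0, b = 4.0, n = 10
h = (b - a)/n = 0.200000

Trapezoidal rule: (h/2)[f(x₀) + 2f(x₁) + 2f(x₂) + ... + f(xₙ)]

x_0 = 2.0000, f(x_0) = 8.000000, coefficient = 1
x_1 = 2.2000, f(x_1) = 10.648000, coefficient = 2
x_2 = 2.4000, f(x_2) = 13.824000, coefficient = 2
x_3 = 2.6000, f(x_3) = 17.576000, coefficient = 2
x_4 = 2.8000, f(x_4) = 21.952000, coefficient = 2
x_5 = 3.0000, f(x_5) = 27.000000, coefficient = 2
x_6 = 3.2000, f(x_6) = 32.768000, coefficient = 2
x_7 = 3.4000, f(x_7) = 39.304000, coefficient = 2
x_8 = 3.6000, f(x_8) = 46.656000, coefficient = 2
x_9 = 3.8000, f(x_9) = 54.872000, coefficient = 2
x_10 = 4.0000, f(x_10) = 64.000000, coefficient = 1

I ≈ (0.200000/2) × 601.200000 = 60.120000
Exact value: 60.000000
Error: 0.120000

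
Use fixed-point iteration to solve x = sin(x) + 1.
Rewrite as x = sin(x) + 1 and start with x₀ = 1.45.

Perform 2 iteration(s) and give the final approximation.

Equation: x = sin(x) + 1
Fixed-point form: x = sin(x) + 1
x₀ = 1.45

x_1 = g(1.450000) = 1.992713
x_2 = g(1.992713) = 1.912306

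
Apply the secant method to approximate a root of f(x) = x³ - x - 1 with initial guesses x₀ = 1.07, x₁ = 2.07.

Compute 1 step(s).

f(x) = x³ - x - 1
x₀ = 1.07, x₁ = 2.07

Secant formula: x_{n+1} = x_n - f(x_n)(x_n - x_{n-1})/(f(x_n) - f(x_{n-1}))

Iteration 1:
  f(1.070000) = -0.844957
  f(2.070000) = 5.799743
  x_2 = 2.070000 - 5.799743×(2.070000 - 1.070000)/(5.799743 - (-0.844957))
       = 1.197163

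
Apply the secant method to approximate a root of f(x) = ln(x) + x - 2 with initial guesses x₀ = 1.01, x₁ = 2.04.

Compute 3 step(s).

f(x) = ln(x) + x - 2
x₀ = 1.01, x₁ = 2.04

Secant formula: x_{n+1} = x_n - f(x_n)(x_n - x_{n-1})/(f(x_n) - f(x_{n-1}))

Iteration 1:
  f(1.010000) = -0.980050
  f(2.040000) = 0.752950
  x_2 = 2.040000 - 0.752950×(2.040000 - 1.010000)/(0.752950 - (-0.980050))
       = 1.592488
Iteration 2:
  f(2.040000) = 0.752950
  f(1.592488) = 0.057785
  x_3 = 1.592488 - 0.057785×(1.592488 - 2.040000)/(0.057785 - 0.752950)
       = 1.555289
Iteration 3:
  f(1.592488) = 0.057785
  f(1.555289) = -0.003050
  x_4 = 1.555289 - (-0.003050)×(1.555289 - 1.592488)/(-0.003050 - 0.057785)
       = 1.557154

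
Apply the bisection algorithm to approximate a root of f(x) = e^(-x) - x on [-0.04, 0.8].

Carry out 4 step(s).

f(x) = e^(-x) - x
Initial interval: [-0.04, 0.8]

Iteration 1:
  c_1 = (-0.040000 + 0.800000)/2 = 0.380000
  f(c_1) = f(0.380000) = 0.303861
  f(a) × f(c) ≥ 0, new interval: [0.380000, 0.800000]
Iteration 2:
  c_2 = (0.380000 + 0.800000)/2 = 0.590000
  f(c_2) = f(0.590000) = -0.035673
  f(a) × f(c) < 0, new interval: [0.380000, 0.590000]
Iteration 3:
  c_3 = (0.380000 + 0.590000)/2 = 0.485000
  f(c_3) = f(0.485000) = 0.130697
  f(a) × f(c) ≥ 0, new interval: [0.485000, 0.590000]
Iteration 4:
  c_4 = (0.485000 + 0.590000)/2 = 0.537500
  f(c_4) = f(0.537500) = 0.046707
  f(a) × f(c) ≥ 0, new interval: [0.537500, 0.590000]

After 4 iteration(s), the approximation is c_4 = 0.537500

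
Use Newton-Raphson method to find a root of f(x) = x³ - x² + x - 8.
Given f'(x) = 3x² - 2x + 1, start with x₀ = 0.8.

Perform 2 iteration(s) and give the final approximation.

f(x) = x³ - x² + x - 8
f'(x) = 3x² - 2x + 1
x₀ = 0.8

Newton-Raphson formula: x_{n+1} = x_n - f(x_n)/f'(x_n)

Iteration 1:
  f(0.800000) = -7.328000
  f'(0.800000) = 1.320000
  x_1 = 0.800000 - (-7.328000)/1.320000 = 6.351515
Iteration 2:
  f(6.351515) = 214.240973
  f'(6.351515) = 109.322204
  x_2 = 6.351515 - 214.240973/109.322204 = 4.391795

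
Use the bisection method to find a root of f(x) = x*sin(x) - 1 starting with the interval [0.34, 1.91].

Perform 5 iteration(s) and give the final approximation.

f(x) = x*sin(x) - 1
Initial interval: [0.34, 1.91]

Iteration 1:
  c_1 = (0.340000 + 1.910000)/2 = 1.125000
  f(c_1) = f(1.125000) = 0.015051
  f(a) × f(c) < 0, new interval: [0.340000, 1.125000]
Iteration 2:
  c_2 = (0.340000 + 1.125000)/2 = 0.732500
  f(c_2) = f(0.732500) = -0.510155
  f(a) × f(c) ≥ 0, new interval: [0.732500, 1.125000]
Iteration 3:
  c_3 = (0.732500 + 1.125000)/2 = 0.928750
  f(c_3) = f(0.928750) = -0.256190
  f(a) × f(c) ≥ 0, new interval: [0.928750, 1.125000]
Iteration 4:
  c_4 = (0.928750 + 1.125000)/2 = 1.026875
  f(c_4) = f(1.026875) = -0.121317
  f(a) × f(c) ≥ 0, new interval: [1.026875, 1.125000]
Iteration 5:
  c_5 = (1.026875 + 1.125000)/2 = 1.075937
  f(c_5) = f(1.075937) = -0.053137
  f(a) × f(c) ≥ 0, new interval: [1.075937, 1.125000]

After 5 iteration(s), the approximation is c_5 = 1.075937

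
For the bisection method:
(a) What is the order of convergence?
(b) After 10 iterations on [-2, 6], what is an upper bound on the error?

(a) Bisection has linear (order 1) convergence; the error is halved each step.

(b) Error bound = (b-a)/2^n = (6 - (-2))/2^{10}
    = 8/2^{10}

(a) 1 (linear); (b) error ≤ 7.81e-03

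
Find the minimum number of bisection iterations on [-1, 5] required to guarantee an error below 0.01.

We need (b-a)/2^n ≤ 0.01
(5 - (-1))/2^n ≤ 0.01
6/2^n ≤ 0.01
2^n ≥ 600
n ≥ log₂(600) = 9.23
n ≥ 10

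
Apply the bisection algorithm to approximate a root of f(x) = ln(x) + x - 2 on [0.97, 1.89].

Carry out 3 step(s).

f(x) = ln(x) + x - 2
Initial interval: [0.97, 1.89]

Iteration 1:
  c_1 = (0.970000 + 1.890000)/2 = 1.430000
  f(c_1) = f(1.430000) = -0.212326
  f(a) × f(c) ≥ 0, new interval: [1.430000, 1.890000]
Iteration 2:
  c_2 = (1.430000 + 1.890000)/2 = 1.660000
  f(c_2) = f(1.660000) = 0.166818
  f(a) × f(c) < 0, new interval: [1.430000, 1.660000]
Iteration 3:
  c_3 = (1.430000 + 1.660000)/2 = 1.545000
  f(c_3) = f(1.545000) = -0.019976
  f(a) × f(c) ≥ 0, new interval: [1.545000, 1.660000]

After 3 iteration(s), the approximation is c_3 = 1.545000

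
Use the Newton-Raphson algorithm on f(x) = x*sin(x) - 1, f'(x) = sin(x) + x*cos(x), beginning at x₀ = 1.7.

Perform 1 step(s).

f(x) = x*sin(x) - 1
f'(x) = sin(x) + x*cos(x)
x₀ = 1.7

Newton-Raphson formula: x_{n+1} = x_n - f(x_n)/f'(x_n)

Iteration 1:
  f(1.700000) = 0.685830
  f'(1.700000) = 0.772629
  x_1 = 1.700000 - 0.685830/0.772629 = 0.812342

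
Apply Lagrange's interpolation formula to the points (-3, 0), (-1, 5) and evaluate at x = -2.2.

Lagrange interpolation formula:
P(x) = Σ yᵢ × Lᵢ(x)
where Lᵢ(x) = Π_{j≠i} (x - xⱼ)/(xᵢ - xⱼ)

L_0(-2.2) = (-2.2 - (-1))/(-3 - (-1)) = 0.600000
L_1(-2.2) = (-2.2 - (-3))/(-1 - (-3)) = 0.400000

P(-2.2) = 0×L_0(-2.2) + 5×L_1(-2.2)
P(-2.2) = 2.000000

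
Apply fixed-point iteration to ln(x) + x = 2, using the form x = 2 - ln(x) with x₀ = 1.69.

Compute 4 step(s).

Equation: ln(x) + x = 2
Fixed-point form: x = 2 - ln(x)
x₀ = 1.69

x_1 = g(1.690000) = 1.475271
x_2 = g(1.475271) = 1.611158
x_3 = g(1.611158) = 1.523047
x_4 = g(1.523047) = 1.579287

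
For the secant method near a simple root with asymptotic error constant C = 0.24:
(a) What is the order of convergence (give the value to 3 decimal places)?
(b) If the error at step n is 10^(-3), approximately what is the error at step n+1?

(a) Secant method has superlinear convergence with order φ = (1+√5)/2 ≈ 1.618.
    This means |e_{n+1}| ≈ C|e_n|^1.618.

(b) With |e_n| = 10^(-3) and C = 0.24:
    |e_{n+1}| ≈ 0.24 × (10^(-3))^1.618 = 0.24 × 10^(-4.85)

(a) ≈ 1.618 (golden ratio); (b) |e_{n+1}| ≈ 3.358e-06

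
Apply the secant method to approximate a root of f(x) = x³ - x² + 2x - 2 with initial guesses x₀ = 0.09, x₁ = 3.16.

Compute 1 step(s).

f(x) = x³ - x² + 2x - 2
x₀ = 0.09, x₁ = 3.16

Secant formula: x_{n+1} = x_n - f(x_n)(x_n - x_{n-1})/(f(x_n) - f(x_{n-1}))

Iteration 1:
  f(0.090000) = -1.827371
  f(3.160000) = 25.888896
  x_2 = 3.160000 - 25.888896×(3.160000 - 0.090000)/(25.888896 - (-1.827371))
       = 0.292409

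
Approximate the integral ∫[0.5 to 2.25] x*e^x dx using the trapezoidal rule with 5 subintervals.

f(x) = x*e^x
a = 0.5, b = 2.25, n = 5
h = (b - a)/n = 0.350000

Trapezoidal rule: (h/2)[f(x₀) + 2f(x₁) + 2f(x₂) + ... + f(xₙ)]

x_0 = 0.5000, f(x_0) = 0.824361, coefficient = 1
x_1 = 0.8500, f(x_1) = 1.988700, coefficient = 2
x_2 = 1.2000, f(x_2) = 3.984140, coefficient = 2
x_3 = 1.5500, f(x_3) = 7.302779, coefficient = 2
x_4 = 1.9000, f(x_4) = 12.703199, coefficient = 2
x_5 = 2.2500, f(x_5) = 21.347406, coefficient = 1

I ≈ (0.350000/2) × 74.129403 = 12.972646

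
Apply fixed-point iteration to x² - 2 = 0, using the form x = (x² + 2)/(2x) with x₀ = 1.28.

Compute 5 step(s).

Equation: x² - 2 = 0
Fixed-point form: x = (x² + 2)/(2x)
x₀ = 1.28

x_1 = g(1.280000) = 1.421250
x_2 = g(1.421250) = 1.414231
x_3 = g(1.414231) = 1.414214
x_4 = g(1.414214) = 1.414214
x_5 = g(1.414214) = 1.414214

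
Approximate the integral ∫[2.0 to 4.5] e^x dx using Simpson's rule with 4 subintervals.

f(x) = e^x
a = 2.0, b = 4.5, n = 4
h = (b - a)/n = 0.625000

Simpson's rule: (h/3)[f(x₀) + 4f(x₁) + 2f(x₂) + ... + f(xₙ)]

x_0 = 2.0000, f(x_0) = 7.389056, coefficient = 1
x_1 = 2.6250, f(x_1) = 13.804574, coefficient = 4
x_2 = 3.2500, f(x_2) = 25.790340, coefficient = 2
x_3 = 3.8750, f(x_3) = 48.182698, coefficient = 4
x_4 = 4.5000, f(x_4) = 90.017131, coefficient = 1

I ≈ (0.625000/3) × 396.935957 = 82.694991
Exact value: 82.628075
Error: 0.066916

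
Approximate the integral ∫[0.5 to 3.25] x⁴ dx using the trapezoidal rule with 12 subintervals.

f(x) = x⁴
a = 0.5, b = 3.25, n = 12
h = (b - a)/n = 0.229167

Trapezoidal rule: (h/2)[f(x₀) + 2f(x₁) + 2f(x₂) + ... + f(xₙ)]

x_0 = 0.5000, f(x_0) = 0.062500, coefficient = 1
x_1 = 0.7292, f(x_1) = 0.282688, coefficient = 2
x_2 = 0.9583, f(x_2) = 0.843464, coefficient = 2
x_3 = 1.1875, f(x_3) = 1.988541, coefficient = 2
x_4 = 1.4167, f(x_4) = 4.027826, coefficient = 2
x_5 = 1.6458, f(x_5) = 7.337421, coefficient = 2
x_6 = 1.8750, f(x_6) = 12.359619, coefficient = 2
x_7 = 2.1042, f(x_7) = 19.602910, coefficient = 2
x_8 = 2.3333, f(x_8) = 29.641975, coefficient = 2
x_9 = 2.5625, f(x_9) = 43.117691, coefficient = 2
x_10 = 2.7917, f(x_10) = 60.737127, coefficient = 2
x_11 = 3.0208, f(x_11) = 83.273546, coefficient = 2
x_12 = 3.2500, f(x_12) = 111.566406, coefficient = 1

I ≈ (0.229167/2) × 638.054521 = 73.110414
Exact value: 72.511914
Error: 0.598500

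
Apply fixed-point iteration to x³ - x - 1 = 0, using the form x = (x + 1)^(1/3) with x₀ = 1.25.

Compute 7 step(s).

Equation: x³ - x - 1 = 0
Fixed-point form: x = (x + 1)^(1/3)
x₀ = 1.25

x_1 = g(1.250000) = 1.310371
x_2 = g(1.310371) = 1.321987
x_3 = g(1.321987) = 1.324199
x_4 = g(1.324199) = 1.324619
x_5 = g(1.324619) = 1.324699
x_6 = g(1.324699) = 1.324714
x_7 = g(1.324714) = 1.324717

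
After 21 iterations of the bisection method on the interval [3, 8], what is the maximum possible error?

Bisection error bound: |error| ≤ (b-a)/2^n
|error| ≤ (8 - 3)/2^21 = 5/2^21
|error| ≤ 0.0000023842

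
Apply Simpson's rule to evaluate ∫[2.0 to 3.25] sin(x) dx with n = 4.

f(x) = sin(x)
a = 2.0, b = 3.25, n = 4
h = (b - a)/n = 0.312500

Simpson's rule: (h/3)[f(x₀) + 4f(x₁) + 2f(x₂) + ... + f(xₙ)]

x_0 = 2.0000, f(x_0) = 0.909297, coefficient = 1
x_1 = 2.3125, f(x_1) = 0.737319, coefficient = 4
x_2 = 2.6250, f(x_2) = 0.493920, coefficient = 2
x_3 = 2.9375, f(x_3) = 0.202679, coefficient = 4
x_4 = 3.2500, f(x_4) = -0.108195, coefficient = 1

I ≈ (0.312500/3) × 5.548933 = 0.578014
Exact value: 0.577983
Error: 0.000031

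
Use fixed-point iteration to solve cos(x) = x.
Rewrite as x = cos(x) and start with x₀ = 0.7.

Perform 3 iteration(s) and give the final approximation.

Equation: cos(x) = x
Fixed-point form: x = cos(x)
x₀ = 0.7

x_1 = g(0.700000) = 0.764842
x_2 = g(0.764842) = 0.721492
x_3 = g(0.721492) = 0.750821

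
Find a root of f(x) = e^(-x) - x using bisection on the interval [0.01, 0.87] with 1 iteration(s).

f(x) = e^(-x) - x
Initial interval: [0.01, 0.87]

Iteration 1:
  c_1 = (0.010000 + 0.870000)/2 = 0.440000
  f(c_1) = f(0.440000) = 0.204036
  f(a) × f(c) ≥ 0, new interval: [0.440000, 0.870000]

After 1 iteration(s), the approximation is c_1 = 0.440000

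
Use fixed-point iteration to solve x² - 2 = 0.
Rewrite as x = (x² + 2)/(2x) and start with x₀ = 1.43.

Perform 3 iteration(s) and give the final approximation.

Equation: x² - 2 = 0
Fixed-point form: x = (x² + 2)/(2x)
x₀ = 1.43

x_1 = g(1.430000) = 1.414301
x_2 = g(1.414301) = 1.414214
x_3 = g(1.414214) = 1.414214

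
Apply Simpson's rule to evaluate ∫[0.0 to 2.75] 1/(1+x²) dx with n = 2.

f(x) = 1/(1+x²)
a = 0.0, b = 2.75, n = 2
h = (b - a)/n = 1.375000

Simpson's rule: (h/3)[f(x₀) + 4f(x₁) + 2f(x₂) + ... + f(xₙ)]

x_0 = 0.0000, f(x_0) = 1.000000, coefficient = 1
x_1 = 1.3750, f(x_1) = 0.345946, coefficient = 4
x_2 = 2.7500, f(x_2) = 0.116788, coefficient = 1

I ≈ (1.375000/3) × 2.500572 = 1.146096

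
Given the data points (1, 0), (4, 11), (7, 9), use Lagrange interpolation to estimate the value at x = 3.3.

Lagrange interpolation formula:
P(x) = Σ yᵢ × Lᵢ(x)
where Lᵢ(x) = Π_{j≠i} (x - xⱼ)/(xᵢ - xⱼ)

L_0(3.3) = (3.3 - 4)/(1 - 4) × (3.3 - 7)/(1 - 7) = 0.143889
L_1(3.3) = (3.3 - 1)/(4 - 1) × (3.3 - 7)/(4 - 7) = 0.945556
L_2(3.3) = (3.3 - 1)/(7 - 1) × (3.3 - 4)/(7 - 4) = -0.089444

P(3.3) = 0×L_0(3.3) + 11×L_1(3.3) + 9×L_2(3.3)
P(3.3) = 9.596111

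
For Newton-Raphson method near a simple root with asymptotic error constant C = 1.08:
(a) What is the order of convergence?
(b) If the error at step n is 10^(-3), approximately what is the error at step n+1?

(a) Newton-Raphson has quadratic (order 2) convergence near simple roots.
    This means |e_{n+1}| ≈ C|e_n|².

(b) With |e_n| = 10^(-3) and C = 1.08:
    |e_{n+1}| ≈ 1.08 × (10^(-3))² = 1.08 × 10^(-6)

(a) 2 (quadratic); (b) |e_{n+1}| ≈ 1.080e-06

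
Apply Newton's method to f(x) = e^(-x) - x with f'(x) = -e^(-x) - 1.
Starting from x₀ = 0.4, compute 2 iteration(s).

f(x) = e^(-x) - x
f'(x) = -e^(-x) - 1
x₀ = 0.4

Newton-Raphson formula: x_{n+1} = x_n - f(x_n)/f'(x_n)

Iteration 1:
  f(0.400000) = 0.270320
  f'(0.400000) = -1.670320
  x_1 = 0.400000 - 0.270320/(-1.670320) = 0.561837
Iteration 2:
  f(0.561837) = 0.008323
  f'(0.561837) = -1.570161
  x_2 = 0.561837 - 0.008323/(-1.570161) = 0.567138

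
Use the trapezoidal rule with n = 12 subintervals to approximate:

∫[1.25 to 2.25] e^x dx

f(x) = e^x
a = 1.25, b = 2.25, n = 12
h = (b - a)/n = 0.083333

Trapezoidal rule: (h/2)[f(x₀) + 2f(x₁) + 2f(x₂) + ... + f(xₙ)]

x_0 = 1.2500, f(x_0) = 3.490343, coefficient = 1
x_1 = 1.3333, f(x_1) = 3.793668, coefficient = 2
x_2 = 1.4167, f(x_2) = 4.123353, coefficient = 2
x_3 = 1.5000, f(x_3) = 4.481689, coefficient = 2
x_4 = 1.5833, f(x_4) = 4.871166, coefficient = 2
x_5 = 1.6667, f(x_5) = 5.294490, coefficient = 2
x_6 = 1.7500, f(x_6) = 5.754603, coefficient = 2
x_7 = 1.8333, f(x_7) = 6.254701, coefficient = 2
x_8 = 1.9167, f(x_8) = 6.798260, coefficient = 2
x_9 = 2.0000, f(x_9) = 7.389056, coefficient = 2
x_10 = 2.0833, f(x_10) = 8.031195, coefficient = 2
x_11 = 2.1667, f(x_11) = 8.729138, coefficient = 2
x_12 = 2.2500, f(x_12) = 9.487736, coefficient = 1

I ≈ (0.083333/2) × 144.020717 = 6.000863
Exact value: 5.997393
Error: 0.003470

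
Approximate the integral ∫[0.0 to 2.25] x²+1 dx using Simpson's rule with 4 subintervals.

f(x) = x²+1
a = 0.0, b = 2.25, n = 4
h = (b - a)/n = 0.562500

Simpson's rule: (h/3)[f(x₀) + 4f(x₁) + 2f(x₂) + ... + f(xₙ)]

x_0 = 0.0000, f(x_0) = 1.000000, coefficient = 1
x_1 = 0.5625, f(x_1) = 1.316406, coefficient = 4
x_2 = 1.1250, f(x_2) = 2.265625, coefficient = 2
x_3 = 1.6875, f(x_3) = 3.847656, coefficient = 4
x_4 = 2.2500, f(x_4) = 6.062500, coefficient = 1

I ≈ (0.562500/3) × 32.250000 = 6.046875
Exact value: 6.046875
Error: 0.000000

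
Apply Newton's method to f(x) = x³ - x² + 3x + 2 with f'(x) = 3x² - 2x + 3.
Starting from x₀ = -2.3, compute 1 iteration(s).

f(x) = x³ - x² + 3x + 2
f'(x) = 3x² - 2x + 3
x₀ = -2.3

Newton-Raphson formula: x_{n+1} = x_n - f(x_n)/f'(x_n)

Iteration 1:
  f(-2.300000) = -22.357000
  f'(-2.300000) = 23.470000
  x_1 = -2.300000 - (-22.357000)/23.470000 = -1.347422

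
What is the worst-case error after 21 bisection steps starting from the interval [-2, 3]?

Bisection error bound: |error| ≤ (b-a)/2^n
|error| ≤ (3 - (-2))/2^21 = 5/2^21
|error| ≤ 0.0000023842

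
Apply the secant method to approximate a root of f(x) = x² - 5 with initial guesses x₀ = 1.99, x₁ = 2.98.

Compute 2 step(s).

f(x) = x² - 5
x₀ = 1.99, x₁ = 2.98

Secant formula: x_{n+1} = x_n - f(x_n)(x_n - x_{n-1})/(f(x_n) - f(x_{n-1}))

Iteration 1:
  f(1.990000) = -1.039900
  f(2.980000) = 3.880400
  x_2 = 2.980000 - 3.880400×(2.980000 - 1.990000)/(3.880400 - (-1.039900))
       = 2.199235
Iteration 2:
  f(2.980000) = 3.880400
  f(2.199235) = -0.163364
  x_3 = 2.199235 - (-0.163364)×(2.199235 - 2.980000)/(-0.163364 - 3.880400)
       = 2.230777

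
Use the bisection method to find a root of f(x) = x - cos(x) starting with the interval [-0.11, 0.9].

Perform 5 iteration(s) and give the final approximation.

f(x) = x - cos(x)
Initial interval: [-0.11, 0.9]

Iteration 1:
  c_1 = (-0.110000 + 0.900000)/2 = 0.395000
  f(c_1) = f(0.395000) = -0.527997
  f(a) × f(c) ≥ 0, new interval: [0.395000, 0.900000]
Iteration 2:
  c_2 = (0.395000 + 0.900000)/2 = 0.647500
  f(c_2) = f(0.647500) = -0.150094
  f(a) × f(c) ≥ 0, new interval: [0.647500, 0.900000]
Iteration 3:
  c_3 = (0.647500 + 0.900000)/2 = 0.773750
  f(c_3) = f(0.773750) = 0.058455
  f(a) × f(c) < 0, new interval: [0.647500, 0.773750]
Iteration 4:
  c_4 = (0.647500 + 0.773750)/2 = 0.710625
  f(c_4) = f(0.710625) = -0.047329
  f(a) × f(c) ≥ 0, new interval: [0.710625, 0.773750]
Iteration 5:
  c_5 = (0.710625 + 0.773750)/2 = 0.742188
  f(c_5) = f(0.742188) = 0.005196
  f(a) × f(c) < 0, new interval: [0.710625, 0.742188]

After 5 iteration(s), the approximation is c_5 = 0.742188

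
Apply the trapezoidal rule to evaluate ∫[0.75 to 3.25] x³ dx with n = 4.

f(x) = x³
a = 0.75, b = 3.25, n = 4
h = (b - a)/n = 0.625000

Trapezoidal rule: (h/2)[f(x₀) + 2f(x₁) + 2f(x₂) + ... + f(xₙ)]

x_0 = 0.7500, f(x_0) = 0.421875, coefficient = 1
x_1 = 1.3750, f(x_1) = 2.599609, coefficient = 2
x_2 = 2.0000, f(x_2) = 8.000000, coefficient = 2
x_3 = 2.6250, f(x_3) = 18.087891, coefficient = 2
x_4 = 3.2500, f(x_4) = 34.328125, coefficient = 1

I ≈ (0.625000/2) × 92.125000 = 28.789062
Exact value: 27.812500
Error: 0.976562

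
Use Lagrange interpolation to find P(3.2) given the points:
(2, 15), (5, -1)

Lagrange interpolation formula:
P(x) = Σ yᵢ × Lᵢ(x)
where Lᵢ(x) = Π_{j≠i} (x - xⱼ)/(xᵢ - xⱼ)

L_0(3.2) = (3.2 - 5)/(2 - 5) = 0.600000
L_1(3.2) = (3.2 - 2)/(5 - 2) = 0.400000

P(3.2) = 15×L_0(3.2) + (-1)×L_1(3.2)
P(3.2) = 8.600000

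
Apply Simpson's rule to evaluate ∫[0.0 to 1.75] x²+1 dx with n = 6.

f(x) = x²+1
a = 0.0, b = 1.75, n = 6
h = (b - a)/n = 0.291667

Simpson's rule: (h/3)[f(x₀) + 4f(x₁) + 2f(x₂) + ... + f(xₙ)]

x_0 = 0.0000, f(x_0) = 1.000000, coefficient = 1
x_1 = 0.2917, f(x_1) = 1.085069, coefficient = 4
x_2 = 0.5833, f(x_2) = 1.340278, coefficient = 2
x_3 = 0.8750, f(x_3) = 1.765625, coefficient = 4
x_4 = 1.1667, f(x_4) = 2.361111, coefficient = 2
x_5 = 1.4583, f(x_5) = 3.126736, coefficient = 4
x_6 = 1.7500, f(x_6) = 4.062500, coefficient = 1

I ≈ (0.291667/3) × 36.375000 = 3.536458
Exact value: 3.536458
Error: 0.000000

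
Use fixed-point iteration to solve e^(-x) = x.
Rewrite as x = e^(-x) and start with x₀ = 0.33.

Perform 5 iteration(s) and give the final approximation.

Equation: e^(-x) = x
Fixed-point form: x = e^(-x)
x₀ = 0.33

x_1 = g(0.330000) = 0.718924
x_2 = g(0.718924) = 0.487276
x_3 = g(0.487276) = 0.614297
x_4 = g(0.614297) = 0.541021
x_5 = g(0.541021) = 0.582154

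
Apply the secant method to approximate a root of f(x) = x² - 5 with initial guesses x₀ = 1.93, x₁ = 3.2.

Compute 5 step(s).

f(x) = x² - 5
x₀ = 1.93, x₁ = 3.2

Secant formula: x_{n+1} = x_n - f(x_n)(x_n - x_{n-1})/(f(x_n) - f(x_{n-1}))

Iteration 1:
  f(1.930000) = -1.275100
  f(3.200000) = 5.240000
  x_2 = 3.200000 - 5.240000×(3.200000 - 1.930000)/(5.240000 - (-1.275100))
       = 2.178558
Iteration 2:
  f(3.200000) = 5.240000
  f(2.178558) = -0.253887
  x_3 = 2.178558 - (-0.253887)×(2.178558 - 3.200000)/(-0.253887 - 5.240000)
       = 2.225761
Iteration 3:
  f(2.178558) = -0.253887
  f(2.225761) = -0.045988
  x_4 = 2.225761 - (-0.045988)×(2.225761 - 2.178558)/(-0.045988 - (-0.253887))
       = 2.236203
Iteration 4:
  f(2.225761) = -0.045988
  f(2.236203) = 0.000602
  x_5 = 2.236203 - 0.000602×(2.236203 - 2.225761)/(0.000602 - (-0.045988))
       = 2.236068
Iteration 5:
  f(2.236203) = 0.000602
  f(2.236068) = -0.000001
  x_6 = 2.236068 - (-0.000001)×(2.236068 - 2.236203)/(-0.000001 - 0.000602)
       = 2.236068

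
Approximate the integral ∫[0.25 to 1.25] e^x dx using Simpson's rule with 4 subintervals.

f(x) = e^x
a = 0.25, b = 1.25, n = 4
h = (b - a)/n = 0.250000

Simpson's rule: (h/3)[f(x₀) + 4f(x₁) + 2f(x₂) + ... + f(xₙ)]

x_0 = 0.2500, f(x_0) = 1.284025, coefficient = 1
x_1 = 0.5000, f(x_1) = 1.648721, coefficient = 4
x_2 = 0.7500, f(x_2) = 2.117000, coefficient = 2
x_3 = 1.0000, f(x_3) = 2.718282, coefficient = 4
x_4 = 1.2500, f(x_4) = 3.490343, coefficient = 1

I ≈ (0.250000/3) × 26.476381 = 2.206365
Exact value: 2.206318
Error: 0.000048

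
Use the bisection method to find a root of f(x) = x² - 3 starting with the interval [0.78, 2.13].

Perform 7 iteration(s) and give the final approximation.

f(x) = x² - 3
Initial interval: [0.78, 2.13]

Iteration 1:
  c_1 = (0.780000 + 2.130000)/2 = 1.455000
  f(c_1) = f(1.455000) = -0.882975
  f(a) × f(c) ≥ 0, new interval: [1.455000, 2.130000]
Iteration 2:
  c_2 = (1.455000 + 2.130000)/2 = 1.792500
  f(c_2) = f(1.792500) = 0.213056
  f(a) × f(c) < 0, new interval: [1.455000, 1.792500]
Iteration 3:
  c_3 = (1.455000 + 1.792500)/2 = 1.623750
  f(c_3) = f(1.623750) = -0.363436
  f(a) × f(c) ≥ 0, new interval: [1.623750, 1.792500]
Iteration 4:
  c_4 = (1.623750 + 1.792500)/2 = 1.708125
  f(c_4) = f(1.708125) = -0.082309
  f(a) × f(c) ≥ 0, new interval: [1.708125, 1.792500]
Iteration 5:
  c_5 = (1.708125 + 1.792500)/2 = 1.750312
  f(c_5) = f(1.750312) = 0.063594
  f(a) × f(c) < 0, new interval: [1.708125, 1.750312]
Iteration 6:
  c_6 = (1.708125 + 1.750312)/2 = 1.729219
  f(c_6) = f(1.729219) = -0.009803
  f(a) × f(c) ≥ 0, new interval: [1.729219, 1.750312]
Iteration 7:
  c_7 = (1.729219 + 1.750312)/2 = 1.739766
  f(c_7) = f(1.739766) = 0.026784
  f(a) × f(c) < 0, new interval: [1.729219, 1.739766]

After 7 iteration(s), the approximation is c_7 = 1.739766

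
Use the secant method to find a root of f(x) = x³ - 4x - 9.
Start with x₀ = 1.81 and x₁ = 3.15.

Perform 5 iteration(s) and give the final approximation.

f(x) = x³ - 4x - 9
x₀ = 1.81, x₁ = 3.15

Secant formula: x_{n+1} = x_n - f(x_n)(x_n - x_{n-1})/(f(x_n) - f(x_{n-1}))

Iteration 1:
  f(1.810000) = -10.310259
  f(3.150000) = 9.655875
  x_2 = 3.150000 - 9.655875×(3.150000 - 1.810000)/(9.655875 - (-10.310259))
       = 2.501959
Iteration 2:
  f(3.150000) = 9.655875
  f(2.501959) = -3.346075
  x_3 = 2.501959 - (-3.346075)×(2.501959 - 3.150000)/(-3.346075 - 9.655875)
       = 2.668734
Iteration 3:
  f(2.501959) = -3.346075
  f(2.668734) = -0.667844
  x_4 = 2.668734 - (-0.667844)×(2.668734 - 2.501959)/(-0.667844 - (-3.346075))
       = 2.710320
Iteration 4:
  f(2.668734) = -0.667844
  f(2.710320) = 0.068290
  x_5 = 2.710320 - 0.068290×(2.710320 - 2.668734)/(0.068290 - (-0.667844))
       = 2.706462
Iteration 5:
  f(2.710320) = 0.068290
  f(2.706462) = -0.001177
  x_6 = 2.706462 - (-0.001177)×(2.706462 - 2.710320)/(-0.001177 - 0.068290)
       = 2.706528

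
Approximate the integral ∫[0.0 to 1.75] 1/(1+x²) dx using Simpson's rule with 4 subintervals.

f(x) = 1/(1+x²)
a = 0.0, b = 1.75, n = 4
h = (b - a)/n = 0.437500

Simpson's rule: (h/3)[f(x₀) + 4f(x₁) + 2f(x₂) + ... + f(xₙ)]

x_0 = 0.0000, f(x_0) = 1.000000, coefficient = 1
x_1 = 0.4375, f(x_1) = 0.839344, coefficient = 4
x_2 = 0.8750, f(x_2) = 0.566372, coefficient = 2
x_3 = 1.3125, f(x_3) = 0.367288, coefficient = 4
x_4 = 1.7500, f(x_4) = 0.246154, coefficient = 1

I ≈ (0.437500/3) × 7.205428 = 1.050792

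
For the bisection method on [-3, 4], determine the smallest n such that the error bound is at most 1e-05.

We need (b-a)/2^n ≤ 1e-05
(4 - (-3))/2^n ≤ 1e-05
7/2^n ≤ 1e-05
2^n ≥ 700000
n ≥ log₂(700000) = 19.42
n ≥ 20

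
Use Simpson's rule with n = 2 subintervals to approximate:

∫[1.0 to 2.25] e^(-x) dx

f(x) = e^(-x)
a = 1.0, b = 2.25, n = 2
h = (b - a)/n = 0.625000

Simpson's rule: (h/3)[f(x₀) + 4f(x₁) + 2f(x₂) + ... + f(xₙ)]

x_0 = 1.0000, f(x_0) = 0.367879, coefficient = 1
x_1 = 1.6250, f(x_1) = 0.196912, coefficient = 4
x_2 = 2.2500, f(x_2) = 0.105399, coefficient = 1

I ≈ (0.625000/3) × 1.260925 = 0.262693
Exact value: 0.262480
Error: 0.000213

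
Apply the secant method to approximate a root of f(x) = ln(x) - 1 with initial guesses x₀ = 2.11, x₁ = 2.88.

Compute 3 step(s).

f(x) = ln(x) - 1
x₀ = 2.11, x₁ = 2.88

Secant formula: x_{n+1} = x_n - f(x_n)(x_n - x_{n-1})/(f(x_n) - f(x_{n-1}))

Iteration 1:
  f(2.110000) = -0.253312
  f(2.880000) = 0.057790
  x_2 = 2.880000 - 0.057790×(2.880000 - 2.110000)/(0.057790 - (-0.253312))
       = 2.736965
Iteration 2:
  f(2.880000) = 0.057790
  f(2.736965) = 0.006850
  x_3 = 2.736965 - 0.006850×(2.736965 - 2.880000)/(0.006850 - 0.057790)
       = 2.717732
Iteration 3:
  f(2.736965) = 0.006850
  f(2.717732) = -0.000202
  x_4 = 2.717732 - (-0.000202)×(2.717732 - 2.736965)/(-0.000202 - 0.006850)
       = 2.718284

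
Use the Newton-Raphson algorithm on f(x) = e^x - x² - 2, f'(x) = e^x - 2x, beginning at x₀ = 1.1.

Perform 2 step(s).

f(x) = e^x - x² - 2
f'(x) = e^x - 2x
x₀ = 1.1

Newton-Raphson formula: x_{n+1} = x_n - f(x_n)/f'(x_n)

Iteration 1:
  f(1.100000) = -0.205834
  f'(1.100000) = 0.804166
  x_1 = 1.100000 - (-0.205834)/0.804166 = 1.355960
Iteration 2:
  f(1.355960) = 0.041856
  f'(1.355960) = 1.168564
  x_2 = 1.355960 - 0.041856/1.168564 = 1.320141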